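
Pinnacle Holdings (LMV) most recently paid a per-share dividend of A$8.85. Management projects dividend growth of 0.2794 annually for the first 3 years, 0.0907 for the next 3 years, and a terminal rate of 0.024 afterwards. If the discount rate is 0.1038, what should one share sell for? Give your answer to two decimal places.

Three-stage DDM. Project D₁…D_6; terminal Gordon value at t=6 with g = 0.024; discount at r = 0.1038.
D_1 = 11.3227
D_2 = 14.4862
D_3 = 18.5337
D_4 = 20.2147
D_5 = 22.0482
D_6 = 24.0480
TV_6 = 24.6251/(0.1038−0.024) = 308.5854
P₀ = Σ Dₜ/(1+r)ᵗ + TV_6/(1+r)^6 = 246.9206

A$246.92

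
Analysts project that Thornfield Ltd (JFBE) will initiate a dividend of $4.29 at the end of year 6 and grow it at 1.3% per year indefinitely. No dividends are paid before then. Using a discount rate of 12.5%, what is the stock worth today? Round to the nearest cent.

$21.26

Deferred-dividend DDM. At t=5 the remaining stream is a growing perpetuity with first payment D_6 = 4.29.
V_5 = D_6/(r−g) = 4.29/(0.125−0.013) = 38.3036
P₀ = V_5/(1+r)^5 = 38.3036/(1+0.125)^5 = 21.2558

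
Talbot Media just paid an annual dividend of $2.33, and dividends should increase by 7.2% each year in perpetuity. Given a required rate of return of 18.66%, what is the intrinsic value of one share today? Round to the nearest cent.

$21.80

Gordon growth model: P₀ = D₁/(r − g). D₁ = 2.33 × (1 + 0.072) = 2.4978.
P₀ = 2.4978 / (0.1866 − 0.072) = 2.4978 / 0.1146 = 21.7955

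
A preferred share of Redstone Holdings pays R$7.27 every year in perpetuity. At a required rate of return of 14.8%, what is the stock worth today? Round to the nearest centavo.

Zero-growth DDM (perpetuity): P₀ = D/r = 7.27 / 0.148 = 49.1216

R$49.12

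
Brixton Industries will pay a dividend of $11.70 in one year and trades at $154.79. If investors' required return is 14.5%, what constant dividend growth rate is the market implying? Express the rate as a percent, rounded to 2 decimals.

6.94%

From P₀ = D₁/(r − g), the implied growth is g = r − D₁/P₀.
g = 0.145 − 11.70/154.79 = 0.145 − 0.07559 = 0.06941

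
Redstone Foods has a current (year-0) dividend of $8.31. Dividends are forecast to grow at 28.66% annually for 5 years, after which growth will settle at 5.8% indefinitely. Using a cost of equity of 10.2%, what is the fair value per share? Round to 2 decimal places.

$501.18

Two-stage DDM. Project D₁…D_5 at 0.2866, terminal growth 0.058, discount at r = 0.102.
D_1 = 10.6916
D_2 = 13.7559
D_3 = 17.6983
D_4 = 22.7706
D_5 = 29.2967
Terminal value at t=5: TV = D_6/(r−g) = 30.9959/(0.102−0.058) = 704.4526
P₀ = 10.6916/(1+0.102)^1 + 13.7559/(1+0.102)^2 + 17.6983/(1+0.102)^3 + 22.7706/(1+0.102)^4 + 29.2967/(1+0.102)^5 + 704.4526/(1+0.102)^5 = 501.1753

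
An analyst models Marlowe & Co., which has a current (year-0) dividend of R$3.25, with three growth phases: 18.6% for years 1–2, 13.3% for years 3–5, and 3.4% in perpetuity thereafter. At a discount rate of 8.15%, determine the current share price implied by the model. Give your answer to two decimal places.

Three-stage DDM. Project D₁…D_5; terminal Gordon value at t=5 with g = 0.034; discount at r = 0.0815.
D_1 = 3.8545
D_2 = 4.5714
D_3 = 5.1794
D_4 = 5.8683
D_5 = 6.6488
TV_5 = 6.8748/(0.0815−0.034) = 144.7336
P₀ = Σ Dₜ/(1+r)ᵗ + TV_5/(1+r)^5 = 118.1723

R$118.17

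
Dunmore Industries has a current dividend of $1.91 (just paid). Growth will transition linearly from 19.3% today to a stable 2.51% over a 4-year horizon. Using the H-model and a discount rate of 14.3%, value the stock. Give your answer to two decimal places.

H-model: P₀ = D₀[(1+g_L) + H(g_S−g_L)]/(r−g_L), with H = 4/2 = 2.
P₀ = 1.91 × [(1+0.0251) + 2×(0.193−0.0251)] / (0.143−0.0251)
   = 1.91 × 1.3609 / 0.1179 = 22.0468

$22.05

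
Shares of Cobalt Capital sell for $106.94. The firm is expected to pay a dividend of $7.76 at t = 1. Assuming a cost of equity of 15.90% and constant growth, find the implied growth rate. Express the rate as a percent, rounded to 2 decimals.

8.64%

From P₀ = D₁/(r − g), the implied growth is g = r − D₁/P₀.
g = 0.159 − 7.76/106.94 = 0.159 − 0.07256 = 0.08644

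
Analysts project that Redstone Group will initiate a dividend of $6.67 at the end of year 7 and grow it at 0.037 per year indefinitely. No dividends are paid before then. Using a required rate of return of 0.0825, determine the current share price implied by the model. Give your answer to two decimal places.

Deferred-dividend DDM. At t=6 the remaining stream is a growing perpetuity with first payment D_7 = 6.67.
V_6 = D_7/(r−g) = 6.67/(0.0825−0.037) = 146.5934
P₀ = V_6/(1+r)^6 = 146.5934/(1+0.0825)^6 = 91.1060

$91.11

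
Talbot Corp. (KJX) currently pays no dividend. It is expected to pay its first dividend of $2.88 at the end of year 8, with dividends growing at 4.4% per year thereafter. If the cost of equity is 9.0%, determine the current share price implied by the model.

Deferred-dividend DDM. At t=7 the remaining stream is a growing perpetuity with first payment D_8 = 2.88.
V_7 = D_8/(r−g) = 2.88/(0.09−0.044) = 62.6087
P₀ = V_7/(1+r)^7 = 62.6087/(1+0.09)^7 = 34.2491

$34.25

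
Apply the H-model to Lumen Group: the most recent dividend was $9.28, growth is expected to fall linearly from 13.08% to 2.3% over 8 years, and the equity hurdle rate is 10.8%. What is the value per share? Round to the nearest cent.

H-model: P₀ = D₀[(1+g_L) + H(g_S−g_L)]/(r−g_L), with H = 8/2 = 4.
P₀ = 9.28 × [(1+0.023) + 4×(0.1308−0.023)] / (0.108−0.023)
   = 9.28 × 1.4542 / 0.085 = 158.7644

$158.76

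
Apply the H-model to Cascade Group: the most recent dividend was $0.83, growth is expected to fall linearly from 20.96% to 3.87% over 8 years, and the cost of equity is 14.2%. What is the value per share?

$13.84

H-model: P₀ = D₀[(1+g_L) + H(g_S−g_L)]/(r−g_L), with H = 8/2 = 4.
P₀ = 0.83 × [(1+0.0387) + 4×(0.2096−0.0387)] / (0.142−0.0387)
   = 0.83 × 1.7223 / 0.1033 = 13.8384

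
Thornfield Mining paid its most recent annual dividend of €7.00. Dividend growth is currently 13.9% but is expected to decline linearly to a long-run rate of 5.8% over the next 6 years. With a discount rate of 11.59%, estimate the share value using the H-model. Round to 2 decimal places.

€157.29

H-model: P₀ = D₀[(1+g_L) + H(g_S−g_L)]/(r−g_L), with H = 6/2 = 3.
P₀ = 7.00 × [(1+0.058) + 3×(0.139−0.058)] / (0.1159−0.058)
   = 7.00 × 1.3010 / 0.0579 = 157.2884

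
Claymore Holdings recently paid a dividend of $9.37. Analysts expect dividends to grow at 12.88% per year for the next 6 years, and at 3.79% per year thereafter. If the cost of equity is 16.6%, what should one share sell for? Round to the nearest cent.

$112.76

Two-stage DDM. Project D₁…D_6 at 0.1288, terminal growth 0.0379, discount at r = 0.166.
D_1 = 10.5769
D_2 = 11.9392
D_3 = 13.4769
D_4 = 15.2127
D_5 = 17.1721
D_6 = 19.3839
Terminal value at t=6: TV = D_7/(r−g) = 20.1186/(0.166−0.0379) = 157.0536
P₀ = 10.5769/(1+0.166)^1 + 11.9392/(1+0.166)^2 + 13.4769/(1+0.166)^3 + 15.2127/(1+0.166)^4 + 17.1721/(1+0.166)^5 + 19.3839/(1+0.166)^6 + 157.0536/(1+0.166)^6 = 112.7623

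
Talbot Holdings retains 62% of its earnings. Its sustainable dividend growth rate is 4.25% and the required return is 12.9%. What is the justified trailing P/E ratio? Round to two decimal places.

4.58

Payout ratio b = 1 − 0.62 = 0.38.
Justified trailing P/E = b(1+g)/(r−g) = 0.38×(1+0.0425)/(0.129−0.0425) = 4.5798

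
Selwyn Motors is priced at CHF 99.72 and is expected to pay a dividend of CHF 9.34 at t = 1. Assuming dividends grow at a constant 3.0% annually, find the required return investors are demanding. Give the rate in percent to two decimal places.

12.37%

Rearranging the constant-growth DDM: r = D₁/P₀ + g.
r = 9.3400 / 99.72 + 0.03 = 0.09366 + 0.03 = 0.12366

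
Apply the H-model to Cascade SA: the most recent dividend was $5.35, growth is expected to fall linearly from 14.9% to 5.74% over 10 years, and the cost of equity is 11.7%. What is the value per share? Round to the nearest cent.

H-model: P₀ = D₀[(1+g_L) + H(g_S−g_L)]/(r−g_L), with H = 10/2 = 5.
P₀ = 5.35 × [(1+0.0574) + 5×(0.149−0.0574)] / (0.117−0.0574)
   = 5.35 × 1.5154 / 0.0596 = 136.0300

$136.03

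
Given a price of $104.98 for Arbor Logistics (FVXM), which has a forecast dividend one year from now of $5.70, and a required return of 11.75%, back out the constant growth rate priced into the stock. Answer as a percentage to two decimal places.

6.32%

From P₀ = D₁/(r − g), the implied growth is g = r − D₁/P₀.
g = 0.1175 − 5.70/104.98 = 0.1175 − 0.05430 = 0.06320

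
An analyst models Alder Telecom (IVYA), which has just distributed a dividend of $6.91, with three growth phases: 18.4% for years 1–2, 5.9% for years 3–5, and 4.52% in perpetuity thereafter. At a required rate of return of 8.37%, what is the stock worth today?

Three-stage DDM. Project D₁…D_5; terminal Gordon value at t=5 with g = 0.0452; discount at r = 0.0837.
D_1 = 8.1814
D_2 = 9.6868
D_3 = 10.2583
D_4 = 10.8636
D_5 = 11.5045
TV_5 = 12.0245/(0.0837−0.0452) = 312.3259
P₀ = Σ Dₜ/(1+r)ᵗ + TV_5/(1+r)^5 = 248.3915

$248.39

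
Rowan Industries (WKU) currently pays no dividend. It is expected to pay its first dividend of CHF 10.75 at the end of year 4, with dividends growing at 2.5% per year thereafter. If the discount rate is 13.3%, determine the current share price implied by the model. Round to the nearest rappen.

CHF 68.44

Deferred-dividend DDM. At t=3 the remaining stream is a growing perpetuity with first payment D_4 = 10.75.
V_3 = D_4/(r−g) = 10.75/(0.133−0.025) = 99.5370
P₀ = V_3/(1+r)^3 = 99.5370/(1+0.133)^3 = 68.4376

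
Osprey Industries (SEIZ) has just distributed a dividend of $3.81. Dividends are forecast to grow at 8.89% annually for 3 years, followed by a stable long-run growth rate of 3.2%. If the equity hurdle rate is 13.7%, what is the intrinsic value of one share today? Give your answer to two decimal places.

$43.38

Two-stage DDM. Project D₁…D_3 at 0.0889, terminal growth 0.032, discount at r = 0.137.
D_1 = 4.1487
D_2 = 4.5175
D_3 = 4.9191
Terminal value at t=3: TV = D_4/(r−g) = 5.0765/(0.137−0.032) = 48.3481
P₀ = 4.1487/(1+0.137)^1 + 4.5175/(1+0.137)^2 + 4.9191/(1+0.137)^3 + 48.3481/(1+0.137)^3 = 43.3825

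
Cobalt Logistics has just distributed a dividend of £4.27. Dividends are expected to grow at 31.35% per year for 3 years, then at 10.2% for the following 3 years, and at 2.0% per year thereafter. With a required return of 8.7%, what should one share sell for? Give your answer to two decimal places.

Three-stage DDM. Project D₁…D_6; terminal Gordon value at t=6 with g = 0.02; discount at r = 0.087.
D_1 = 5.6086
D_2 = 7.3670
D_3 = 9.6765
D_4 = 10.6635
D_5 = 11.7512
D_6 = 12.9498
TV_6 = 13.2088/(0.087−0.02) = 197.1461
P₀ = Σ Dₜ/(1+r)ᵗ + TV_6/(1+r)^6 = 161.6723

£161.67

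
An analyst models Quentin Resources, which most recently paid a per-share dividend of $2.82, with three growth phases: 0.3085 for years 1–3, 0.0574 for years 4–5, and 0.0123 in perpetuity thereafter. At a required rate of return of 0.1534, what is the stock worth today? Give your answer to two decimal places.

Three-stage DDM. Project D₁…D_5; terminal Gordon value at t=5 with g = 0.0123; discount at r = 0.1534.
D_1 = 3.6900
D_2 = 4.8283
D_3 = 6.3179
D_4 = 6.6805
D_5 = 7.0640
TV_5 = 7.1509/(0.1534−0.0123) = 50.6794
P₀ = Σ Dₜ/(1+r)ᵗ + TV_5/(1+r)^5 = 43.0089

$43.01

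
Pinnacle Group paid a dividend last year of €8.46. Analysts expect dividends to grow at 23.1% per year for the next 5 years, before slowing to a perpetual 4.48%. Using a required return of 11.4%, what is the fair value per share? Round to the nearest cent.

Two-stage DDM. Project D₁…D_5 at 0.231, terminal growth 0.0448, discount at r = 0.114.
D_1 = 10.4143
D_2 = 12.8200
D_3 = 15.7814
D_4 = 19.4269
D_5 = 23.9145
Terminal value at t=5: TV = D_6/(r−g) = 24.9858/(0.114−0.0448) = 361.0669
P₀ = 10.4143/(1+0.114)^1 + 12.8200/(1+0.114)^2 + 15.7814/(1+0.114)^3 + 19.4269/(1+0.114)^4 + 23.9145/(1+0.114)^5 + 361.0669/(1+0.114)^5 = 268.1038

€268.10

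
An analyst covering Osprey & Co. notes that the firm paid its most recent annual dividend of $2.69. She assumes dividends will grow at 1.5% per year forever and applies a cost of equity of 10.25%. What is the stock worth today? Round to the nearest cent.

$31.20

Gordon growth model: P₀ = D₁/(r − g). D₁ = 2.69 × (1 + 0.015) = 2.7303.
P₀ = 2.7303 / (0.1025 − 0.015) = 2.7303 / 0.0875 = 31.2040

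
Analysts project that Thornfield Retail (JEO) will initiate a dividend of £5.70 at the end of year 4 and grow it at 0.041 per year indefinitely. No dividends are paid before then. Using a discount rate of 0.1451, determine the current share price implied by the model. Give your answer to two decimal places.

£36.47

Deferred-dividend DDM. At t=3 the remaining stream is a growing perpetuity with first payment D_4 = 5.70.
V_3 = D_4/(r−g) = 5.70/(0.1451−0.041) = 54.7550
P₀ = V_3/(1+r)^3 = 54.7550/(1+0.1451)^3 = 36.4665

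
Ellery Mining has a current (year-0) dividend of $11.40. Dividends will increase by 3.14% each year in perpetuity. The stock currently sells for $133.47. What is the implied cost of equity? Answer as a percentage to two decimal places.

11.95%

Rearranging the constant-growth DDM: r = D₁/P₀ + g.
D₁ = 11.40 × (1 + 0.0314) = 11.7580.
r = 11.7580 / 133.47 + 0.0314 = 0.08809 + 0.0314 = 0.11949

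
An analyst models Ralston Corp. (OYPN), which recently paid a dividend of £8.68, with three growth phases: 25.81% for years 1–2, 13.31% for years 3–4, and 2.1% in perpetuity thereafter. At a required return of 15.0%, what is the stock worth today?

Three-stage DDM. Project D₁…D_4; terminal Gordon value at t=4 with g = 0.021; discount at r = 0.15.
D_1 = 10.9203
D_2 = 13.7388
D_3 = 15.5675
D_4 = 17.6395
TV_4 = 18.0099/(0.15−0.021) = 139.6119
P₀ = Σ Dₜ/(1+r)ᵗ + TV_4/(1+r)^4 = 120.0294

£120.03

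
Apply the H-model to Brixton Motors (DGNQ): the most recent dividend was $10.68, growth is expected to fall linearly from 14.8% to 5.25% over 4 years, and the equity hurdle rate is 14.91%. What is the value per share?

H-model: P₀ = D₀[(1+g_L) + H(g_S−g_L)]/(r−g_L), with H = 4/2 = 2.
P₀ = 10.68 × [(1+0.0525) + 2×(0.148−0.0525)] / (0.1491−0.0525)
   = 10.68 × 1.2435 / 0.0966 = 137.4801

$137.48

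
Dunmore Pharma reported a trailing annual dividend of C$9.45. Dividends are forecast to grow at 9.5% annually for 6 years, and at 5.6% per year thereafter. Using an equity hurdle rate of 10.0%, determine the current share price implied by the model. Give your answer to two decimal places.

Two-stage DDM. Project D₁…D_6 at 0.095, terminal growth 0.056, discount at r = 0.1.
D_1 = 10.3477
D_2 = 11.3308
D_3 = 12.4072
D_4 = 13.5859
D_5 = 14.8766
D_6 = 16.2898
Terminal value at t=6: TV = D_7/(r−g) = 17.2021/(0.1−0.056) = 390.9559
P₀ = 10.3477/(1+0.1)^1 + 11.3308/(1+0.1)^2 + 12.4072/(1+0.1)^3 + 13.5859/(1+0.1)^4 + 14.8766/(1+0.1)^5 + 16.2898/(1+0.1)^6 + 390.9559/(1+0.1)^6 = 276.4892

C$276.49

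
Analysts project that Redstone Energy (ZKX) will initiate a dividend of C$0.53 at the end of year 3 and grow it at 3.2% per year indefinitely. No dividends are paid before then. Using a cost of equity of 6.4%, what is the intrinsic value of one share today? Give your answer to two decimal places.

C$14.63

Deferred-dividend DDM. At t=2 the remaining stream is a growing perpetuity with first payment D_3 = 0.53.
V_2 = D_3/(r−g) = 0.53/(0.064−0.032) = 16.5625
P₀ = V_2/(1+r)^2 = 16.5625/(1+0.064)^2 = 14.6299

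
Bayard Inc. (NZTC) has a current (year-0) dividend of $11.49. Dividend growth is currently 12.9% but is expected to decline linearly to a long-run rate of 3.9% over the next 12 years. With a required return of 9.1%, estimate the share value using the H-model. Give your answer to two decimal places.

$348.90

H-model: P₀ = D₀[(1+g_L) + H(g_S−g_L)]/(r−g_L), with H = 12/2 = 6.
P₀ = 11.49 × [(1+0.039) + 6×(0.129−0.039)] / (0.091−0.039)
   = 11.49 × 1.5790 / 0.052 = 348.8983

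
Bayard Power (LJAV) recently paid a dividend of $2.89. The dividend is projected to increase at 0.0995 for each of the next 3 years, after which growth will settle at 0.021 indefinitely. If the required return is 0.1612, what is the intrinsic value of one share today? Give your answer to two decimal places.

$25.65

Two-stage DDM. Project D₁…D_3 at 0.0995, terminal growth 0.021, discount at r = 0.1612.
D_1 = 3.1776
D_2 = 3.4937
D_3 = 3.8413
Terminal value at t=3: TV = D_4/(r−g) = 3.9220/(0.1612−0.021) = 27.9744
P₀ = 3.1776/(1+0.1612)^1 + 3.4937/(1+0.1612)^2 + 3.8413/(1+0.1612)^3 + 27.9744/(1+0.1612)^3 = 25.6474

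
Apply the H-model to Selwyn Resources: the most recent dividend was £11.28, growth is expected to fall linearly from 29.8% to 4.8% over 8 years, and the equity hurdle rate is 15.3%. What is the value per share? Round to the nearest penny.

H-model: P₀ = D₀[(1+g_L) + H(g_S−g_L)]/(r−g_L), with H = 8/2 = 4.
P₀ = 11.28 × [(1+0.048) + 4×(0.298−0.048)] / (0.153−0.048)
   = 11.28 × 2.0480 / 0.105 = 220.0137

£220.01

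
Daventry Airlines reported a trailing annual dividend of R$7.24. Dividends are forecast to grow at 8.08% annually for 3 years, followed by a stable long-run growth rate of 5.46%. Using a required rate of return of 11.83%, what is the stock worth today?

R$128.50

Two-stage DDM. Project D₁…D_3 at 0.0808, terminal growth 0.0546, discount at r = 0.1183.
D_1 = 7.8250
D_2 = 8.4573
D_3 = 9.1406
Terminal value at t=3: TV = D_4/(r−g) = 9.6397/(0.1183−0.0546) = 151.3293
P₀ = 7.8250/(1+0.1183)^1 + 8.4573/(1+0.1183)^2 + 9.1406/(1+0.1183)^3 + 151.3293/(1+0.1183)^3 = 128.5008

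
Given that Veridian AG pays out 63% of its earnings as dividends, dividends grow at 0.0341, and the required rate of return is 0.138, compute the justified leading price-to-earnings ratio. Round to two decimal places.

Justified leading P/E = b/(r−g) = 0.63/(0.138−0.0341) = 6.0635

6.06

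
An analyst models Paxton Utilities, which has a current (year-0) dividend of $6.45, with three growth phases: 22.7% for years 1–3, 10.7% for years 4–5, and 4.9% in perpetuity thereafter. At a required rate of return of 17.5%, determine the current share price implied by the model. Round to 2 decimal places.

Three-stage DDM. Project D₁…D_5; terminal Gordon value at t=5 with g = 0.049; discount at r = 0.175.
D_1 = 7.9141
D_2 = 9.7107
D_3 = 11.9150
D_4 = 13.1899
D_5 = 14.6012
TV_5 = 15.3167/(0.175−0.049) = 121.5608
P₀ = Σ Dₜ/(1+r)ᵗ + TV_5/(1+r)^5 = 88.8283

$88.83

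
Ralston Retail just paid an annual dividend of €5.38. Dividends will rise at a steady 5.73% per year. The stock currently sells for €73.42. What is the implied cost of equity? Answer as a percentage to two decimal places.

13.48%

Rearranging the constant-growth DDM: r = D₁/P₀ + g.
D₁ = 5.38 × (1 + 0.0573) = 5.6883.
r = 5.6883 / 73.42 + 0.0573 = 0.07748 + 0.0573 = 0.13478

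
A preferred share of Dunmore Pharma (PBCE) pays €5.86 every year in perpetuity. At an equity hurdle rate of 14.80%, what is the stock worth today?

Zero-growth DDM (perpetuity): P₀ = D/r = 5.86 / 0.148 = 39.5946

€39.59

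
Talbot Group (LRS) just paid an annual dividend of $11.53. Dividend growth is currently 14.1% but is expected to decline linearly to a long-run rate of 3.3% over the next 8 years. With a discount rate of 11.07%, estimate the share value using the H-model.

$217.39

H-model: P₀ = D₀[(1+g_L) + H(g_S−g_L)]/(r−g_L), with H = 8/2 = 4.
P₀ = 11.53 × [(1+0.033) + 4×(0.141−0.033)] / (0.1107−0.033)
   = 11.53 × 1.4650 / 0.0777 = 217.3932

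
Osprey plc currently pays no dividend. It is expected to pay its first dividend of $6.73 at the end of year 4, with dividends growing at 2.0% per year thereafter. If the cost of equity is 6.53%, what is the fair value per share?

Deferred-dividend DDM. At t=3 the remaining stream is a growing perpetuity with first payment D_4 = 6.73.
V_3 = D_4/(r−g) = 6.73/(0.0653−0.02) = 148.5651
P₀ = V_3/(1+r)^3 = 148.5651/(1+0.0653)^3 = 122.8856

$122.89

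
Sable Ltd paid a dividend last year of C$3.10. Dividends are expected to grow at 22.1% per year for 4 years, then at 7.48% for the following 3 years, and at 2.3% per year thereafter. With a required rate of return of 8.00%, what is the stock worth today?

C$121.64

Three-stage DDM. Project D₁…D_7; terminal Gordon value at t=7 with g = 0.023; discount at r = 0.08.
D_1 = 3.7851
D_2 = 4.6216
D_3 = 5.6430
D_4 = 6.8901
D_5 = 7.4055
D_6 = 7.9594
D_7 = 8.5548
TV_7 = 8.7515/(0.08−0.023) = 153.5353
P₀ = Σ Dₜ/(1+r)ᵗ + TV_7/(1+r)^7 = 121.6448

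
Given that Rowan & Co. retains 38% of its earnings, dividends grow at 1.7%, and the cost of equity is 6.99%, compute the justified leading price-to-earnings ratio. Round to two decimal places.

11.72

Payout ratio b = 1 − 0.38 = 0.62.
Justified leading P/E = b/(r−g) = 0.62/(0.0699−0.017) = 11.7202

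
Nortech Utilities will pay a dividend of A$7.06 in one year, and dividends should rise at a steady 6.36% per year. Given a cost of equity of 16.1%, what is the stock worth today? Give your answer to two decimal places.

A$72.48

Gordon growth model: P₀ = D₁/(r − g), with D₁ = 7.06 given directly.
P₀ = 7.0600 / (0.161 − 0.0636) = 7.0600 / 0.0974 = 72.4846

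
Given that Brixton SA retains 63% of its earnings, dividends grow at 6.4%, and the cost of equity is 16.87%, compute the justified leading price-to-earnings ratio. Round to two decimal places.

3.53

Payout ratio b = 1 − 0.63 = 0.37.
Justified leading P/E = b/(r−g) = 0.37/(0.1687−0.064) = 3.5339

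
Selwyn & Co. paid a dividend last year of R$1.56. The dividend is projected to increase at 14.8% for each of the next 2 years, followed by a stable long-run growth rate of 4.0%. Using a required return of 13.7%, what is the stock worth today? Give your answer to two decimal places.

Two-stage DDM. Project D₁…D_2 at 0.148, terminal growth 0.04, discount at r = 0.137.
D_1 = 1.7909
D_2 = 2.0559
Terminal value at t=2: TV = D_3/(r−g) = 2.1382/(0.137−0.04) = 22.0430
P₀ = 1.7909/(1+0.137)^1 + 2.0559/(1+0.137)^2 + 22.0430/(1+0.137)^2 = 20.2164

R$20.22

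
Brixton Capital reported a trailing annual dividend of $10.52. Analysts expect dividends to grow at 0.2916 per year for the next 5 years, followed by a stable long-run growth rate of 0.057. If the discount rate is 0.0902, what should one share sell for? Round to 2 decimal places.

Two-stage DDM. Project D₁…D_5 at 0.2916, terminal growth 0.057, discount at r = 0.0902.
D_1 = 13.5876
D_2 = 17.5498
D_3 = 22.6673
D_4 = 29.2771
D_5 = 37.8143
Terminal value at t=5: TV = D_6/(r−g) = 39.9697/(0.0902−0.057) = 1203.9067
P₀ = 13.5876/(1+0.0902)^1 + 17.5498/(1+0.0902)^2 + 22.6673/(1+0.0902)^3 + 29.2771/(1+0.0902)^4 + 37.8143/(1+0.0902)^5 + 1203.9067/(1+0.0902)^5 = 871.7419

$871.74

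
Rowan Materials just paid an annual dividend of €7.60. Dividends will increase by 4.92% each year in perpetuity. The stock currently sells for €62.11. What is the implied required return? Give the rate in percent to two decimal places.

17.76%

Rearranging the constant-growth DDM: r = D₁/P₀ + g.
D₁ = 7.60 × (1 + 0.0492) = 7.9739.
r = 7.9739 / 62.11 + 0.0492 = 0.12838 + 0.0492 = 0.17758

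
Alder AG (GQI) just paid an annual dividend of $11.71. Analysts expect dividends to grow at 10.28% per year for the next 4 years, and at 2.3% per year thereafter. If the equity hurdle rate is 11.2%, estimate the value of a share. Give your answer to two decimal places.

$176.08

Two-stage DDM. Project D₁…D_4 at 0.1028, terminal growth 0.023, discount at r = 0.112.
D_1 = 12.9138
D_2 = 14.2413
D_3 = 15.7053
D_4 = 17.3198
Terminal value at t=4: TV = D_5/(r−g) = 17.7182/(0.112−0.023) = 199.0809
P₀ = 12.9138/(1+0.112)^1 + 14.2413/(1+0.112)^2 + 15.7053/(1+0.112)^3 + 17.3198/(1+0.112)^4 + 199.0809/(1+0.112)^4 = 176.0790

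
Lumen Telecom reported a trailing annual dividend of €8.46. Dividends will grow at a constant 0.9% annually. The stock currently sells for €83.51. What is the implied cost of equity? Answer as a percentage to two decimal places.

Rearranging the constant-growth DDM: r = D₁/P₀ + g.
D₁ = 8.46 × (1 + 0.009) = 8.5361.
r = 8.5361 / 83.51 + 0.009 = 0.10222 + 0.009 = 0.11122

11.12%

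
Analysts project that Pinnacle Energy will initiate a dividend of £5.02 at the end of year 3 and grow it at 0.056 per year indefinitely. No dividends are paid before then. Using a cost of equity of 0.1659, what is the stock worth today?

Deferred-dividend DDM. At t=2 the remaining stream is a growing perpetuity with first payment D_3 = 5.02.
V_2 = D_3/(r−g) = 5.02/(0.1659−0.056) = 45.6779
P₀ = V_2/(1+r)^2 = 45.6779/(1+0.1659)^2 = 33.6034

£33.60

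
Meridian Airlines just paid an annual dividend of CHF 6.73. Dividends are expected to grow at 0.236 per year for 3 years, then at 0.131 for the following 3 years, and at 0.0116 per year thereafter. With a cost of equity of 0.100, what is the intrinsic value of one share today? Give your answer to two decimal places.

Three-stage DDM. Project D₁…D_6; terminal Gordon value at t=6 with g = 0.0116; discount at r = 0.1.
D_1 = 8.3183
D_2 = 10.2814
D_3 = 12.7078
D_4 = 14.3725
D_5 = 16.2553
D_6 = 18.3848
TV_6 = 18.5980/(0.1−0.0116) = 210.3850
P₀ = Σ Dₜ/(1+r)ᵗ + TV_6/(1+r)^6 = 174.6512

CHF 174.65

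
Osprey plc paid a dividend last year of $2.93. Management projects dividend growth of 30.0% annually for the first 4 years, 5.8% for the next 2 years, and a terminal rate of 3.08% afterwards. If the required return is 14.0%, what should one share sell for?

Three-stage DDM. Project D₁…D_6; terminal Gordon value at t=6 with g = 0.0308; discount at r = 0.14.
D_1 = 3.8090
D_2 = 4.9517
D_3 = 6.4372
D_4 = 8.3684
D_5 = 8.8537
D_6 = 9.3673
TV_6 = 9.6558/(0.14−0.0308) = 88.4228
P₀ = Σ Dₜ/(1+r)ᵗ + TV_6/(1+r)^6 = 65.6013

$65.60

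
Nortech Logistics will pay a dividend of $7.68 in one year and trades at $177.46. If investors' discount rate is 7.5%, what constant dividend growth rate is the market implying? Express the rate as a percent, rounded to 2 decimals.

From P₀ = D₁/(r − g), the implied growth is g = r − D₁/P₀.
g = 0.075 − 7.68/177.46 = 0.075 − 0.04328 = 0.03172

3.17%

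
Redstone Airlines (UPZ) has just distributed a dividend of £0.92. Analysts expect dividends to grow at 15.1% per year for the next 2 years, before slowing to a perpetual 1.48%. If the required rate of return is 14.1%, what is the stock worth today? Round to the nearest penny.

£9.39

Two-stage DDM. Project D₁…D_2 at 0.151, terminal growth 0.0148, discount at r = 0.141.
D_1 = 1.0589
D_2 = 1.2188
Terminal value at t=2: TV = D_3/(r−g) = 1.2369/(0.141−0.0148) = 9.8008
P₀ = 1.0589/(1+0.141)^1 + 1.2188/(1+0.141)^2 + 9.8008/(1+0.141)^2 = 9.3924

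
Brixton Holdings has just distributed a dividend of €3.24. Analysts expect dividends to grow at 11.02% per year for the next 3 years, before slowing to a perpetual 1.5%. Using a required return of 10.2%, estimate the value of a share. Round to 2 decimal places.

€48.52

Two-stage DDM. Project D₁…D_3 at 0.1102, terminal growth 0.015, discount at r = 0.102.
D_1 = 3.5970
D_2 = 3.9934
D_3 = 4.4335
Terminal value at t=3: TV = D_4/(r−g) = 4.5000/(0.102−0.015) = 51.7244
P₀ = 3.5970/(1+0.102)^1 + 3.9934/(1+0.102)^2 + 4.4335/(1+0.102)^3 + 51.7244/(1+0.102)^3 = 48.5155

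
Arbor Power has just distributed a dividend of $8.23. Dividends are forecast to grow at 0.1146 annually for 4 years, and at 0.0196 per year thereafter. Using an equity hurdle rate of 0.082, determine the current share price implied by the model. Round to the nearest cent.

$186.91

Two-stage DDM. Project D₁…D_4 at 0.1146, terminal growth 0.0196, discount at r = 0.082.
D_1 = 9.1732
D_2 = 10.2244
D_3 = 11.3961
D_4 = 12.7021
Terminal value at t=4: TV = D_5/(r−g) = 12.9511/(0.082−0.0196) = 207.5493
P₀ = 9.1732/(1+0.082)^1 + 10.2244/(1+0.082)^2 + 11.3961/(1+0.082)^3 + 12.7021/(1+0.082)^4 + 207.5493/(1+0.082)^4 = 186.9056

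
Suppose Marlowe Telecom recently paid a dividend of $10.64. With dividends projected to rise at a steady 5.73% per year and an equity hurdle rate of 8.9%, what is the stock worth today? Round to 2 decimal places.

$354.88

Gordon growth model: P₀ = D₁/(r − g). D₁ = 10.64 × (1 + 0.0573) = 11.2497.
P₀ = 11.2497 / (0.089 − 0.0573) = 11.2497 / 0.0317 = 354.8792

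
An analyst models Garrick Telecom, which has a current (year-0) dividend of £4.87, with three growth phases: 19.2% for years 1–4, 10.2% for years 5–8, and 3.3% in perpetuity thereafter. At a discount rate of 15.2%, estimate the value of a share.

£81.82

Three-stage DDM. Project D₁…D_8; terminal Gordon value at t=8 with g = 0.033; discount at r = 0.152.
D_1 = 5.8050
D_2 = 6.9196
D_3 = 8.2482
D_4 = 9.8318
D_5 = 10.8347
D_6 = 11.9398
D_7 = 13.1577
D_8 = 14.4997
TV_8 = 14.9782/(0.152−0.033) = 125.8675
P₀ = Σ Dₜ/(1+r)ᵗ + TV_8/(1+r)^8 = 81.8187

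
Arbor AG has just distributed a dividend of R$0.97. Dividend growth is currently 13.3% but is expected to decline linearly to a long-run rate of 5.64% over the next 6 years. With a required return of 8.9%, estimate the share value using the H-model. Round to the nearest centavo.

R$38.27

H-model: P₀ = D₀[(1+g_L) + H(g_S−g_L)]/(r−g_L), with H = 6/2 = 3.
P₀ = 0.97 × [(1+0.0564) + 3×(0.133−0.0564)] / (0.089−0.0564)
   = 0.97 × 1.2862 / 0.0326 = 38.2704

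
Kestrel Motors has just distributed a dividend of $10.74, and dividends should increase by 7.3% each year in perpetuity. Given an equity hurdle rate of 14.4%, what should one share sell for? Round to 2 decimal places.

$162.31

Gordon growth model: P₀ = D₁/(r − g). D₁ = 10.74 × (1 + 0.073) = 11.5240.
P₀ = 11.5240 / (0.144 − 0.073) = 11.5240 / 0.071 = 162.3101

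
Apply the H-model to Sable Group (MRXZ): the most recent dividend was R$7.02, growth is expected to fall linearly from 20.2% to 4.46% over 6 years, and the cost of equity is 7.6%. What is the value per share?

H-model: P₀ = D₀[(1+g_L) + H(g_S−g_L)]/(r−g_L), with H = 6/2 = 3.
P₀ = 7.02 × [(1+0.0446) + 3×(0.202−0.0446)] / (0.076−0.0446)
   = 7.02 × 1.5168 / 0.0314 = 339.1062

R$339.11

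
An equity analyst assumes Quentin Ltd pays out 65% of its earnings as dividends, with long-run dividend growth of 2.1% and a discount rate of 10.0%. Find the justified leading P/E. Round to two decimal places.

Justified leading P/E = b/(r−g) = 0.65/(0.1−0.021) = 8.2278

8.23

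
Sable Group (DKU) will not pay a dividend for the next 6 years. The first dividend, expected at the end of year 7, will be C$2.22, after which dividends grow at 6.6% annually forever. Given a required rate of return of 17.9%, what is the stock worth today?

C$7.31

Deferred-dividend DDM. At t=6 the remaining stream is a growing perpetuity with first payment D_7 = 2.22.
V_6 = D_7/(r−g) = 2.22/(0.179−0.066) = 19.6460
P₀ = V_6/(1+r)^6 = 19.6460/(1+0.179)^6 = 7.3146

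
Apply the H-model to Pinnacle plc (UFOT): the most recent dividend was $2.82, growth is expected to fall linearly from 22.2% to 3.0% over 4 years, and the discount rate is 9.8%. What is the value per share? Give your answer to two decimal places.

H-model: P₀ = D₀[(1+g_L) + H(g_S−g_L)]/(r−g_L), with H = 4/2 = 2.
P₀ = 2.82 × [(1+0.03) + 2×(0.222−0.03)] / (0.098−0.03)
   = 2.82 × 1.4140 / 0.068 = 58.6394

$58.64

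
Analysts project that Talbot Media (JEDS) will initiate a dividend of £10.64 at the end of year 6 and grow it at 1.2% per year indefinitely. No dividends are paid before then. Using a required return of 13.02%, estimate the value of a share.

Deferred-dividend DDM. At t=5 the remaining stream is a growing perpetuity with first payment D_6 = 10.64.
V_5 = D_6/(r−g) = 10.64/(0.1302−0.012) = 90.0169
P₀ = V_5/(1+r)^5 = 90.0169/(1+0.1302)^5 = 48.8144

£48.81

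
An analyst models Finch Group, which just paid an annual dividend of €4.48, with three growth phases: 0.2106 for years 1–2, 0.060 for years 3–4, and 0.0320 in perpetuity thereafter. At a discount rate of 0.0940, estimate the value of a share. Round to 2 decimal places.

€106.63

Three-stage DDM. Project D₁…D_4; terminal Gordon value at t=4 with g = 0.032; discount at r = 0.094.
D_1 = 5.4235
D_2 = 6.5657
D_3 = 6.9596
D_4 = 7.3772
TV_4 = 7.6133/(0.094−0.032) = 122.7945
P₀ = Σ Dₜ/(1+r)ᵗ + TV_4/(1+r)^4 = 106.6343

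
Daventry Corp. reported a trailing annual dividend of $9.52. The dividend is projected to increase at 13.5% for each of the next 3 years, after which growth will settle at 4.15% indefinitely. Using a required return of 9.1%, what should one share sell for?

Two-stage DDM. Project D₁…D_3 at 0.135, terminal growth 0.0415, discount at r = 0.091.
D_1 = 10.8052
D_2 = 12.2639
D_3 = 13.9195
Terminal value at t=3: TV = D_4/(r−g) = 14.4972/(0.091−0.0415) = 292.8725
P₀ = 10.8052/(1+0.091)^1 + 12.2639/(1+0.091)^2 + 13.9195/(1+0.091)^3 + 292.8725/(1+0.091)^3 = 256.4562

$256.46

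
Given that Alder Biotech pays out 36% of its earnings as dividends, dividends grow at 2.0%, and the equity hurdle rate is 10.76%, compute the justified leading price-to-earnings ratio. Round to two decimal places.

4.11

Justified leading P/E = b/(r−g) = 0.36/(0.1076−0.02) = 4.1096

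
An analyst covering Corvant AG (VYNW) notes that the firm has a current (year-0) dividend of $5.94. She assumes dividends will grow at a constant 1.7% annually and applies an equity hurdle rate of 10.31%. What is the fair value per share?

$70.16

Gordon growth model: P₀ = D₁/(r − g). D₁ = 5.94 × (1 + 0.017) = 6.0410.
P₀ = 6.0410 / (0.1031 − 0.017) = 6.0410 / 0.0861 = 70.1624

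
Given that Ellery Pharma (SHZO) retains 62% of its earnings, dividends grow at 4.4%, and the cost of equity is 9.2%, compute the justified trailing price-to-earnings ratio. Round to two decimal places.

8.27

Payout ratio b = 1 − 0.62 = 0.38.
Justified trailing P/E = b(1+g)/(r−g) = 0.38×(1+0.044)/(0.092−0.044) = 8.2650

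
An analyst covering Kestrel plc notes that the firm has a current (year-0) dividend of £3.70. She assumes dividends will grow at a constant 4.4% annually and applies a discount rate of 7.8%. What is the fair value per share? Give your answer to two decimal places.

Gordon growth model: P₀ = D₁/(r − g). D₁ = 3.70 × (1 + 0.044) = 3.8628.
P₀ = 3.8628 / (0.078 − 0.044) = 3.8628 / 0.034 = 113.6118

£113.61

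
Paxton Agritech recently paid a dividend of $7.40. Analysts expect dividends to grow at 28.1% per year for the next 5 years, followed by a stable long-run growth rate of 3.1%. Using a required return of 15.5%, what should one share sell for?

Two-stage DDM. Project D₁…D_5 at 0.281, terminal growth 0.031, discount at r = 0.155.
D_1 = 9.4794
D_2 = 12.1431
D_3 = 15.5553
D_4 = 19.9264
D_5 = 25.5257
Terminal value at t=5: TV = D_6/(r−g) = 26.3170/(0.155−0.031) = 212.2337
P₀ = 9.4794/(1+0.155)^1 + 12.1431/(1+0.155)^2 + 15.5553/(1+0.155)^3 + 19.9264/(1+0.155)^4 + 25.5257/(1+0.155)^5 + 212.2337/(1+0.155)^5 = 154.2743

$154.27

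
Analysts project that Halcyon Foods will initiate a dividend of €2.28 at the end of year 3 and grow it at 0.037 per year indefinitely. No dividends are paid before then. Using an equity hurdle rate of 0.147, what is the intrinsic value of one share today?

€15.75

Deferred-dividend DDM. At t=2 the remaining stream is a growing perpetuity with first payment D_3 = 2.28.
V_2 = D_3/(r−g) = 2.28/(0.147−0.037) = 20.7273
P₀ = V_2/(1+r)^2 = 20.7273/(1+0.147)^2 = 15.7549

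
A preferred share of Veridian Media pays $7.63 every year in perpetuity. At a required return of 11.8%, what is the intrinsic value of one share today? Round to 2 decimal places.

Zero-growth DDM (perpetuity): P₀ = D/r = 7.63 / 0.118 = 64.6610

$64.66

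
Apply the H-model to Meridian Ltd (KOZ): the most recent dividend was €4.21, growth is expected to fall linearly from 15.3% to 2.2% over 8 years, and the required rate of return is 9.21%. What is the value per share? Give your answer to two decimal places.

€92.85

H-model: P₀ = D₀[(1+g_L) + H(g_S−g_L)]/(r−g_L), with H = 8/2 = 4.
P₀ = 4.21 × [(1+0.022) + 4×(0.153−0.022)] / (0.0921−0.022)
   = 4.21 × 1.5460 / 0.0701 = 92.8482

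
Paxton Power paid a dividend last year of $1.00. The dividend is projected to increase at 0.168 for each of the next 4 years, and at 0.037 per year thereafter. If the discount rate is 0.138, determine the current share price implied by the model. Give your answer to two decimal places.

Two-stage DDM. Project D₁…D_4 at 0.168, terminal growth 0.037, discount at r = 0.138.
D_1 = 1.1680
D_2 = 1.3642
D_3 = 1.5934
D_4 = 1.8611
Terminal value at t=4: TV = D_5/(r−g) = 1.9300/(0.138−0.037) = 19.1086
P₀ = 1.1680/(1+0.138)^1 + 1.3642/(1+0.138)^2 + 1.5934/(1+0.138)^3 + 1.8611/(1+0.138)^4 + 19.1086/(1+0.138)^4 = 15.6642

$15.66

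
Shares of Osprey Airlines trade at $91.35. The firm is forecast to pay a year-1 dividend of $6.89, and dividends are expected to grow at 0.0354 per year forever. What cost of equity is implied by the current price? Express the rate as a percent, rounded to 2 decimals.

11.08%

Rearranging the constant-growth DDM: r = D₁/P₀ + g.
r = 6.8900 / 91.35 + 0.0354 = 0.07542 + 0.0354 = 0.11082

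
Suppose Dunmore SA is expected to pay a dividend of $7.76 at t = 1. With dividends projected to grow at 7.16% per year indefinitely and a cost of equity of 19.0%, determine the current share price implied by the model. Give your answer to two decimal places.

Gordon growth model: P₀ = D₁/(r − g), with D₁ = 7.76 given directly.
P₀ = 7.7600 / (0.19 − 0.0716) = 7.7600 / 0.1184 = 65.5405

$65.54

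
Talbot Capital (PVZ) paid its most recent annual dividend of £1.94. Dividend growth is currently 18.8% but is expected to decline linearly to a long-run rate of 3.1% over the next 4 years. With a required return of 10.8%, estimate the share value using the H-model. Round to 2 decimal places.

£33.89

H-model: P₀ = D₀[(1+g_L) + H(g_S−g_L)]/(r−g_L), with H = 4/2 = 2.
P₀ = 1.94 × [(1+0.031) + 2×(0.188−0.031)] / (0.108−0.031)
   = 1.94 × 1.3450 / 0.077 = 33.8870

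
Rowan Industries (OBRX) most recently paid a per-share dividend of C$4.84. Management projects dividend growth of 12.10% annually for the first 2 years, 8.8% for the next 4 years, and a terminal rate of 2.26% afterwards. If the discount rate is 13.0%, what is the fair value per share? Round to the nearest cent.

Three-stage DDM. Project D₁…D_6; terminal Gordon value at t=6 with g = 0.0226; discount at r = 0.13.
D_1 = 5.4256
D_2 = 6.0821
D_3 = 6.6174
D_4 = 7.1997
D_5 = 7.8333
D_6 = 8.5226
TV_6 = 8.7152/(0.13−0.0226) = 81.1472
P₀ = Σ Dₜ/(1+r)ᵗ + TV_6/(1+r)^6 = 65.8882

C$65.89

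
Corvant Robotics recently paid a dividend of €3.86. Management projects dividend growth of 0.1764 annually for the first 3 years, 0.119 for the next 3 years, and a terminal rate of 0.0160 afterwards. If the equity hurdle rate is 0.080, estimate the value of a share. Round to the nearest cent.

Three-stage DDM. Project D₁…D_6; terminal Gordon value at t=6 with g = 0.016; discount at r = 0.08.
D_1 = 4.5409
D_2 = 5.3419
D_3 = 6.2842
D_4 = 7.0321
D_5 = 7.8689
D_6 = 8.8053
TV_6 = 8.9462/(0.08−0.016) = 139.7836
P₀ = Σ Dₜ/(1+r)ᵗ + TV_6/(1+r)^6 = 117.9334

€117.93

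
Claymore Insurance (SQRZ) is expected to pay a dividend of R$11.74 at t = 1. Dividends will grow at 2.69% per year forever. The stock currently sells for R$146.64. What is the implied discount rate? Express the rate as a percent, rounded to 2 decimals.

Rearranging the constant-growth DDM: r = D₁/P₀ + g.
r = 11.7400 / 146.64 + 0.0269 = 0.08006 + 0.0269 = 0.10696

10.70%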